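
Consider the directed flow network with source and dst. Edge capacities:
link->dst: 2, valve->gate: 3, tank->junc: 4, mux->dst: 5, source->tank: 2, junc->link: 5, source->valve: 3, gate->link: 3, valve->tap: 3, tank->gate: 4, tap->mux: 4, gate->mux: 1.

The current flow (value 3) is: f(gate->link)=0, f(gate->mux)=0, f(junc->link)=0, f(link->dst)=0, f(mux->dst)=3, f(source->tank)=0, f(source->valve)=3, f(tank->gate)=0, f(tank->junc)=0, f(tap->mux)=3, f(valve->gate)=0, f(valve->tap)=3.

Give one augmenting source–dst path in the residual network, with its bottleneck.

source->tank->gate->mux->dst, bottleneck 1

Residual along source->tank->gate->mux->dst: source->tank: 2, tank->gate: 4, gate->mux: 1, mux->dst: 2.
Bottleneck = min = 1.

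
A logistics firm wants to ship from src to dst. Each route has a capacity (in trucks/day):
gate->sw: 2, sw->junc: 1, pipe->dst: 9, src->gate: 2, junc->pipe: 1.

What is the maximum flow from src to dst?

1

Augment src->gate->sw->junc->pipe->dst: bottleneck 1. Total 1.
No augmenting path remains in the residual graph.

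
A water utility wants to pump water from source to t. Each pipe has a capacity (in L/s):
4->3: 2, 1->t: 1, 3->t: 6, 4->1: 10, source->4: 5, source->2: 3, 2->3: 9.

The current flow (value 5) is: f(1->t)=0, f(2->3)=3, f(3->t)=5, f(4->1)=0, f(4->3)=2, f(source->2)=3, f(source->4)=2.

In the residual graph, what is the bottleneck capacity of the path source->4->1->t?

Residual capacities along the path: source->4: 3, 4->1: 10, 1->t: 1.
Minimum is 1.

1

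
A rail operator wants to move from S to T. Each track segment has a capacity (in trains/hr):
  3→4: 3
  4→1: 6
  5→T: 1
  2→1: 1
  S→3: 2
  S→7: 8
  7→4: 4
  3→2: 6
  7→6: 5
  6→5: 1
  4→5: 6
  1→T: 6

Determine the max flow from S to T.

7

Augment S→7→6→5→T: bottleneck 1. Total 1.
Augment S→7→4→1→T: bottleneck 4. Total 5.
Augment S→3→4→1→T: bottleneck 2. Total 7.
No augmenting path remains in the residual graph.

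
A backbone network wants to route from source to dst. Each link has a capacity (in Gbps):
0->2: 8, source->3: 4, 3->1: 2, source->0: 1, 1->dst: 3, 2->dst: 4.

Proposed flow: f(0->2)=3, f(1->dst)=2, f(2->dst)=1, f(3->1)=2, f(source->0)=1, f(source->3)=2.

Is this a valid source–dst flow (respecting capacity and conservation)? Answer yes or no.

No

Conservation fails at 0: inflow 1 ≠ outflow 3.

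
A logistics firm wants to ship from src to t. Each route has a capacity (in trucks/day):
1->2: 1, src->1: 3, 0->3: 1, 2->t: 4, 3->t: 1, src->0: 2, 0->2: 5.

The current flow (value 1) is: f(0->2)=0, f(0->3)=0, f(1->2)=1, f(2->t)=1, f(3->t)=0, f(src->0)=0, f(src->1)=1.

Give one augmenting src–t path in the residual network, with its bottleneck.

src->0->2->t, bottleneck 2

Residual along src->0->2->t: src->0: 2, 0->2: 5, 2->t: 3.
Bottleneck = min = 2.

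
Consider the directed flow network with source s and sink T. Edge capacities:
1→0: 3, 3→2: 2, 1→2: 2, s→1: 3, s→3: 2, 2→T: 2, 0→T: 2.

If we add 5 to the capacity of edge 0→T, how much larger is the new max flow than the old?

1

Original max flow = 4.
After raising cap(0→T), augmenting paths through that edge carry 1 more unit.
New max flow = 5. Increase = 1.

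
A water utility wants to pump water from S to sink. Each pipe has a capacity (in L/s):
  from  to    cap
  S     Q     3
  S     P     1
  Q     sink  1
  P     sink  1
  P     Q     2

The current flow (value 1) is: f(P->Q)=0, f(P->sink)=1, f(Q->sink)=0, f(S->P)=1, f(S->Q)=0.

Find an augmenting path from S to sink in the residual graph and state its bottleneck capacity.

S->Q->sink, bottleneck 1

Residual along S->Q->sink: S->Q: 3, Q->sink: 1.
Bottleneck = min = 1.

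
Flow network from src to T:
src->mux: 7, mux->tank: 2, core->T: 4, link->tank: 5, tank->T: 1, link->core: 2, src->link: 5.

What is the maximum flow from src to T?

Augment src->link->core->T: bottleneck 2. Total 2.
Augment src->link->tank->T: bottleneck 1. Total 3.
No augmenting path remains in the residual graph.

3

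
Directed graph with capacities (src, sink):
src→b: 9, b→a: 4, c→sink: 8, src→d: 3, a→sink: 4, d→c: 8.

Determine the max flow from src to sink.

7

Augment src→b→a→sink: bottleneck 4. Total 4.
Augment src→d→c→sink: bottleneck 3. Total 7.
No augmenting path remains in the residual graph.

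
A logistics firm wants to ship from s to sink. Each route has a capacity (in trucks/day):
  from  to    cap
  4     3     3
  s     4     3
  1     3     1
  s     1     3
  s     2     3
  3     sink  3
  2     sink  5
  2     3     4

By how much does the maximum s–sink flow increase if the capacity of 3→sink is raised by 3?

Original max flow = 6.
After raising cap(3→sink), augmenting paths through that edge carry 1 more unit.
New max flow = 7. Increase = 1.

1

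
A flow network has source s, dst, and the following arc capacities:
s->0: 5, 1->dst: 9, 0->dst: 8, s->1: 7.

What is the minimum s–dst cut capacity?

12

Max flow = 12 (via 2 augmenting paths).
In the residual at optimum, the set reachable from s is {s}.
Cut edges: s->1 (cap 7), s->0 (cap 5). Sum = 12.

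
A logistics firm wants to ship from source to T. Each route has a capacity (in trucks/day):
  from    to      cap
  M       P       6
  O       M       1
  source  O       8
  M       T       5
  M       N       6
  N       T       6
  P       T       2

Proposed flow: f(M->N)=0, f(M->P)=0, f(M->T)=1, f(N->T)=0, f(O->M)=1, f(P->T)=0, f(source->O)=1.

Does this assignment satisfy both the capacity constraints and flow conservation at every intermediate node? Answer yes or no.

Yes

Every edge has 0 ≤ f(e) ≤ cap(e).
At each intermediate node, inflow equals outflow.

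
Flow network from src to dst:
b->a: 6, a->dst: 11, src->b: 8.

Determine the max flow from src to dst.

Augment src->b->a->dst: bottleneck 6. Total 6.
No augmenting path remains in the residual graph.

6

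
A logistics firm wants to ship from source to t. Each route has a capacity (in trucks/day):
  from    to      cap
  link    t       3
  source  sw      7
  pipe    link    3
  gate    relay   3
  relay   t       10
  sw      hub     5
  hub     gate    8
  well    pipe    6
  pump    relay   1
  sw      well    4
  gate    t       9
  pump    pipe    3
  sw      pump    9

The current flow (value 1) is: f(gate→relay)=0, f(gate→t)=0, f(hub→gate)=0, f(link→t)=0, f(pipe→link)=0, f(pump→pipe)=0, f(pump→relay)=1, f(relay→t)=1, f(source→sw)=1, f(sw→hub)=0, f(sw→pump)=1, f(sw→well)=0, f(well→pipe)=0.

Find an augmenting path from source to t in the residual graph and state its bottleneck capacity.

source→sw→hub→gate→t, bottleneck 5

Residual along source→sw→hub→gate→t: source→sw: 6, sw→hub: 5, hub→gate: 8, gate→t: 9.
Bottleneck = min = 5.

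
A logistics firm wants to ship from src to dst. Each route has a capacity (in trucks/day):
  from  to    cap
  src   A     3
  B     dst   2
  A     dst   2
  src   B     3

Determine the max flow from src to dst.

4

Augment src→B→dst: bottleneck 2. Total 2.
Augment src→A→dst: bottleneck 2. Total 4.
No augmenting path remains in the residual graph.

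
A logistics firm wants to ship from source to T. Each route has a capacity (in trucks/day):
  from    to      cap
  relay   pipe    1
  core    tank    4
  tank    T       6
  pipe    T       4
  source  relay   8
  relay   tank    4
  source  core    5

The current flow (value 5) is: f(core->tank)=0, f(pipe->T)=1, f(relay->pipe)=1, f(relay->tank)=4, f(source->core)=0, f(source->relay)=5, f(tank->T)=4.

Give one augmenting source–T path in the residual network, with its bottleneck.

source->core->tank->T, bottleneck 2

Residual along source->core->tank->T: source->core: 5, core->tank: 4, tank->T: 2.
Bottleneck = min = 2.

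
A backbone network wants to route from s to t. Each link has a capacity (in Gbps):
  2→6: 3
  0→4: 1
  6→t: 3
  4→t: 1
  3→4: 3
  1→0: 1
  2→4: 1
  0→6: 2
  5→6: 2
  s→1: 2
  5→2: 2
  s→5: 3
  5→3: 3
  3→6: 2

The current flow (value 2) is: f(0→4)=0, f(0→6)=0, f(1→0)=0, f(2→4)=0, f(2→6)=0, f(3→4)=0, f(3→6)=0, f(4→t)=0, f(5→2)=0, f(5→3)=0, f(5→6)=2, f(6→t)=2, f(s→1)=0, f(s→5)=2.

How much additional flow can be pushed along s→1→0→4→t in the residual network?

1

Residual capacities along the path: s→1: 2, 1→0: 1, 0→4: 1, 4→t: 1.
Minimum is 1.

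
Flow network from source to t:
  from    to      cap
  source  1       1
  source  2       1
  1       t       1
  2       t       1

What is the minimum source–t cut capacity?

Max flow = 2 (via 2 augmenting paths).
In the residual at optimum, the set reachable from source is {source}.
Cut edges: source→1 (cap 1), source→2 (cap 1). Sum = 2.

2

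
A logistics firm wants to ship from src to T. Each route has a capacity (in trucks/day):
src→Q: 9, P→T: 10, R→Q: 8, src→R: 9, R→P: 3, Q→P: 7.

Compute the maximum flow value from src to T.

Augment src→R→P→T: bottleneck 3. Total 3.
Augment src→Q→P→T: bottleneck 7. Total 10.
No augmenting path remains in the residual graph.

10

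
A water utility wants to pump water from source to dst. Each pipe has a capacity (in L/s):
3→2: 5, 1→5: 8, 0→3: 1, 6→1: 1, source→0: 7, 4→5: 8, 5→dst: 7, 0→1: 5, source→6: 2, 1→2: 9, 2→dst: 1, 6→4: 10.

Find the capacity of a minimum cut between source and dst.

Max flow = 8 (via 3 augmenting paths).
In the residual at optimum, the set reachable from source is {0, source}.
Cut edges: source→6 (cap 2), 0→1 (cap 5), 0→3 (cap 1). Sum = 8.

8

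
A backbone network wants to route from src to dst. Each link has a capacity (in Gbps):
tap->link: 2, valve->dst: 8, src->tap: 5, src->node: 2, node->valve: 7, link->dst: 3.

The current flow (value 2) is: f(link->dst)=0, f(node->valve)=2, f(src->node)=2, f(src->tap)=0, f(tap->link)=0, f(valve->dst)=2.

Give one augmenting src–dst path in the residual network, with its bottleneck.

src->tap->link->dst, bottleneck 2

Residual along src->tap->link->dst: src->tap: 5, tap->link: 2, link->dst: 3.
Bottleneck = min = 2.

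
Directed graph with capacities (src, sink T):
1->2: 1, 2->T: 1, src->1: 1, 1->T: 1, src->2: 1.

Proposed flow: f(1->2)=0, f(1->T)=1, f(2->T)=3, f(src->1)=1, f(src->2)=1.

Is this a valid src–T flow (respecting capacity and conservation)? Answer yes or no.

No

Capacity violated on 2->T: flow 3 > capacity 1.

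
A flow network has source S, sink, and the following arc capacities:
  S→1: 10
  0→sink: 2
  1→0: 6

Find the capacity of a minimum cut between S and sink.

2

Max flow = 2 (via 1 augmenting path).
In the residual at optimum, the set reachable from S is {0, 1, S}.
Cut edges: 0→sink (cap 2). Sum = 2.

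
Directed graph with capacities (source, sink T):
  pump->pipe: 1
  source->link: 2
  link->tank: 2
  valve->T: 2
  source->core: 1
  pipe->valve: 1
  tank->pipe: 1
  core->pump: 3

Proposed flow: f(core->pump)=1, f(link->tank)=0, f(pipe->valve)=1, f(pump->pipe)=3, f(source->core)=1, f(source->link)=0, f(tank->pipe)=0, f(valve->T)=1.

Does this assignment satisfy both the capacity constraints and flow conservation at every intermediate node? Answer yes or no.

No

Capacity violated on pump->pipe: flow 3 > capacity 1.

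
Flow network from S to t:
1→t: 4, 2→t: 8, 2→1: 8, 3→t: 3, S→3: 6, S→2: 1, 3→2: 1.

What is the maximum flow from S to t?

5

Augment S→3→t: bottleneck 3. Total 3.
Augment S→2→t: bottleneck 1. Total 4.
Augment S→3→2→t: bottleneck 1. Total 5.
No augmenting path remains in the residual graph.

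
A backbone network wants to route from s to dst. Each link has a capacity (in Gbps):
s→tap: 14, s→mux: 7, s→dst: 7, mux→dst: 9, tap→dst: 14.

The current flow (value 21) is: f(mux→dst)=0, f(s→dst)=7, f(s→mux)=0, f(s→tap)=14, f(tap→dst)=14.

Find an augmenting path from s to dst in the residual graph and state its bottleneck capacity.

Residual along s→mux→dst: s→mux: 7, mux→dst: 9.
Bottleneck = min = 7.

s→mux→dst, bottleneck 7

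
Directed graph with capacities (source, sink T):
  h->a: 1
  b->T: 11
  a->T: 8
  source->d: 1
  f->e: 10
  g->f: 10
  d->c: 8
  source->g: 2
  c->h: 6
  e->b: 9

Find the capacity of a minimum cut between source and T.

Max flow = 3 (via 2 augmenting paths).
In the residual at optimum, the set reachable from source is {source}.
Cut edges: source->g (cap 2), source->d (cap 1). Sum = 3.

3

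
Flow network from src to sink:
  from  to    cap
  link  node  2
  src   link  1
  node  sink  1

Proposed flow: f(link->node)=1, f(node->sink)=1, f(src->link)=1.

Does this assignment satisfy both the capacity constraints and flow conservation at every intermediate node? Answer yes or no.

Yes

Every edge has 0 ≤ f(e) ≤ cap(e).
At each intermediate node, inflow equals outflow.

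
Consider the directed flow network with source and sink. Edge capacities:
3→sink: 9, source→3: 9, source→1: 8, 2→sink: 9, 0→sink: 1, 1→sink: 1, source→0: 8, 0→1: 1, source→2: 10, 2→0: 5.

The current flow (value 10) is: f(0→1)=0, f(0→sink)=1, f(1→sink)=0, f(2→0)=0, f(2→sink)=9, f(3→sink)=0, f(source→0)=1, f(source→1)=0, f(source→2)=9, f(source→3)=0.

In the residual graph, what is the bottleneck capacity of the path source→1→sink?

1

Residual capacities along the path: source→1: 8, 1→sink: 1.
Minimum is 1.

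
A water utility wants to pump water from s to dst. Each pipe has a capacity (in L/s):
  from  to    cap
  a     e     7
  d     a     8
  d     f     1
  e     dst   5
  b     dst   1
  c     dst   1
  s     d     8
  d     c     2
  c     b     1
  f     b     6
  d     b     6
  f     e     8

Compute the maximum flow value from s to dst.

7

Augment s->d->c->dst: bottleneck 1. Total 1.
Augment s->d->b->dst: bottleneck 1. Total 2.
Augment s->d->a->e->dst: bottleneck 5. Total 7.
No augmenting path remains in the residual graph.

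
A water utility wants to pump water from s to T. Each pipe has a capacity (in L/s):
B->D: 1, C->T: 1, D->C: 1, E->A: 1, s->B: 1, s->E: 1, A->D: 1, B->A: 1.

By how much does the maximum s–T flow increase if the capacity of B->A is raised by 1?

Original max flow = 1.
Edge B->A does not cross the min cut (source side {A, B, D, E, s}), so extra capacity there cannot help.
New max flow = 1. Increase = 0.

0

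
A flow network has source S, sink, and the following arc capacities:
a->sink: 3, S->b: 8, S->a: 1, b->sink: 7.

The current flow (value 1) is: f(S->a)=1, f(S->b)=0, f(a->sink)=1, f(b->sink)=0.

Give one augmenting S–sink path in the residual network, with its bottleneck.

Residual along S->b->sink: S->b: 8, b->sink: 7.
Bottleneck = min = 7.

S->b->sink, bottleneck 7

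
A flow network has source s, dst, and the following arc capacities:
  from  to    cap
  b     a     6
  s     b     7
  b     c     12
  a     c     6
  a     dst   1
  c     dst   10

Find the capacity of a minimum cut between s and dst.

7

Max flow = 7 (via 2 augmenting paths).
In the residual at optimum, the set reachable from s is {s}.
Cut edges: s→b (cap 7). Sum = 7.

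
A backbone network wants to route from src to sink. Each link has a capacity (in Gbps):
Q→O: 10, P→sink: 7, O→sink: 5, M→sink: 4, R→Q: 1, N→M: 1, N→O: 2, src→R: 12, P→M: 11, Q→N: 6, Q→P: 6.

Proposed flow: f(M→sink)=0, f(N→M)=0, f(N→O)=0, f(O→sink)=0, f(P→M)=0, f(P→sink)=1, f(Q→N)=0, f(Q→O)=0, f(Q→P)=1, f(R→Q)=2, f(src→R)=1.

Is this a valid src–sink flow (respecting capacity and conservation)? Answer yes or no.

Capacity violated on R→Q: flow 2 > capacity 1.

No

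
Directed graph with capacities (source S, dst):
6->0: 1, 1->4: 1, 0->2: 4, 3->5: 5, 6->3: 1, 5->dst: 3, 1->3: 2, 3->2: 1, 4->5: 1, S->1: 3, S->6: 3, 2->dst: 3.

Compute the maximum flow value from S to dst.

5

Augment S->1->4->5->dst: bottleneck 1. Total 1.
Augment S->1->3->5->dst: bottleneck 2. Total 3.
Augment S->6->3->2->dst: bottleneck 1. Total 4.
Augment S->6->0->2->dst: bottleneck 1. Total 5.
No augmenting path remains in the residual graph.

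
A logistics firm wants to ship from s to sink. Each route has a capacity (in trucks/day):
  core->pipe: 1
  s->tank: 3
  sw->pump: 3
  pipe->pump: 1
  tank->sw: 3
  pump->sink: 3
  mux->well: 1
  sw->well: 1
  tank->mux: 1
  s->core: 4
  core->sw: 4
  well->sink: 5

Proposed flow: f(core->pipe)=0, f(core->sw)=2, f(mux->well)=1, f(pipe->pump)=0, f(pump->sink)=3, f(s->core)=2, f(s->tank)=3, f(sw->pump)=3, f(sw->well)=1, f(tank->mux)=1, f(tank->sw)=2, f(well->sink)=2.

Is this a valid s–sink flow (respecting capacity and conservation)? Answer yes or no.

Every edge has 0 ≤ f(e) ≤ cap(e).
At each intermediate node, inflow equals outflow.

Yes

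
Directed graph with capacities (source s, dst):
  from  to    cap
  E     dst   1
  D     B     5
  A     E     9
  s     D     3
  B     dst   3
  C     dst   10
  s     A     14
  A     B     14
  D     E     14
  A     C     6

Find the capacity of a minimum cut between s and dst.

10

Max flow = 10 (via 4 augmenting paths).
In the residual at optimum, the set reachable from s is {A, B, D, E, s}.
Cut edges: A->C (cap 6), E->dst (cap 1), B->dst (cap 3). Sum = 10.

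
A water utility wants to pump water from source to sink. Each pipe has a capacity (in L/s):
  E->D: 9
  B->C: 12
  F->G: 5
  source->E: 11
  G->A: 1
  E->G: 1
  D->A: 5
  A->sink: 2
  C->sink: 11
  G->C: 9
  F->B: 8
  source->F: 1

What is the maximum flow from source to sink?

Augment source->E->D->A->sink: bottleneck 2. Total 2.
Augment source->E->G->C->sink: bottleneck 1. Total 3.
Augment source->F->G->C->sink: bottleneck 1. Total 4.
No augmenting path remains in the residual graph.

4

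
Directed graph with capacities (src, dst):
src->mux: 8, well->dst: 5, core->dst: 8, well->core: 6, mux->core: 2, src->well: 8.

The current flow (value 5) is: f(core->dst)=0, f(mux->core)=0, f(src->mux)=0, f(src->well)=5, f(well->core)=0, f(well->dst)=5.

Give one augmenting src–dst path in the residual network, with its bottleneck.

src->well->core->dst, bottleneck 3

Residual along src->well->core->dst: src->well: 3, well->core: 6, core->dst: 8.
Bottleneck = min = 3.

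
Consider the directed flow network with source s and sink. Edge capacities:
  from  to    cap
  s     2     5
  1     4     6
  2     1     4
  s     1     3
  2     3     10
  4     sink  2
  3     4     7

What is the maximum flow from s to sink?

Augment s→1→4→sink: bottleneck 2. Total 2.
No augmenting path remains in the residual graph.

2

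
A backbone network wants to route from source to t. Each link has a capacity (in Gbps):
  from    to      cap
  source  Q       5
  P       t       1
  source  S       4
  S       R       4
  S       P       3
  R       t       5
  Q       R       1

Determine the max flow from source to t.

5

Augment source→S→P→t: bottleneck 1. Total 1.
Augment source→S→R→t: bottleneck 3. Total 4.
Augment source→Q→R→t: bottleneck 1. Total 5.
No augmenting path remains in the residual graph.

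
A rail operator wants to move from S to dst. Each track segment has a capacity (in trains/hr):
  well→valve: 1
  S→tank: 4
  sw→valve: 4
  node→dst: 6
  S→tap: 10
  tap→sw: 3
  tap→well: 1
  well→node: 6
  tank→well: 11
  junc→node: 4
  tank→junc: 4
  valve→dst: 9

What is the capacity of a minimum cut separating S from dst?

8

Max flow = 8 (via 3 augmenting paths).
In the residual at optimum, the set reachable from S is {S, tap}.
Cut edges: S→tank (cap 4), tap→well (cap 1), tap→sw (cap 3). Sum = 8.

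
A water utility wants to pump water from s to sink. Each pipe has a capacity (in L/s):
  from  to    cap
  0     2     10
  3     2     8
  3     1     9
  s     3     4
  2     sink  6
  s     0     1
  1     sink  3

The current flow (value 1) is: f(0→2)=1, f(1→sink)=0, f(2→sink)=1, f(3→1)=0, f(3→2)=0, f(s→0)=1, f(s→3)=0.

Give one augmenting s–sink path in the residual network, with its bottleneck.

s→3→2→sink, bottleneck 4

Residual along s→3→2→sink: s→3: 4, 3→2: 8, 2→sink: 5.
Bottleneck = min = 4.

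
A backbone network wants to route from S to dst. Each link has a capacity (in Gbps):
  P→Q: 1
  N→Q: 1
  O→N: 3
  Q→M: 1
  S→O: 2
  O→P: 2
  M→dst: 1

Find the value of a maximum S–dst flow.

Augment S→O→N→Q→M→dst: bottleneck 1. Total 1.
No augmenting path remains in the residual graph.

1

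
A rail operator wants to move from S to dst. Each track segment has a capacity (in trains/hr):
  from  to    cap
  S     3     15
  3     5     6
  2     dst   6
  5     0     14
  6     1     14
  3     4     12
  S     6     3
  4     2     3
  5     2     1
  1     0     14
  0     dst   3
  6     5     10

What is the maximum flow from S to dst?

Augment S→6→1→0→dst: bottleneck 3. Total 3.
Augment S→3→5→2→dst: bottleneck 1. Total 4.
Augment S→3→4→2→dst: bottleneck 3. Total 7.
No augmenting path remains in the residual graph.

7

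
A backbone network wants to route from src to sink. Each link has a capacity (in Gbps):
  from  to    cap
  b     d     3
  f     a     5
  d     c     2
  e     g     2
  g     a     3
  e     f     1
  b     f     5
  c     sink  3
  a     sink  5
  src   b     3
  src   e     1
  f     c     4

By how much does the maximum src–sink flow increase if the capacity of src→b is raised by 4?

4

Original max flow = 4.
After raising cap(src→b), augmenting paths through that edge carry 4 more units.
New max flow = 8. Increase = 4.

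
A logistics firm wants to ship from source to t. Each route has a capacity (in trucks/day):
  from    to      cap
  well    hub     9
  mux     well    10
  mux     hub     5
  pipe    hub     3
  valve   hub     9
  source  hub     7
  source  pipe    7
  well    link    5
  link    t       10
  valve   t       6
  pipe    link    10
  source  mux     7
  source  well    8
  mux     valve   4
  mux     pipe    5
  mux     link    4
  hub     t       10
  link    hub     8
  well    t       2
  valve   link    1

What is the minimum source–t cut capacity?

26

Max flow = 26 (via 8 augmenting paths).
In the residual at optimum, the set reachable from source is {hub, link, mux, pipe, source, well}.
Cut edges: mux->valve (cap 4), well->t (cap 2), link->t (cap 10), hub->t (cap 10). Sum = 26.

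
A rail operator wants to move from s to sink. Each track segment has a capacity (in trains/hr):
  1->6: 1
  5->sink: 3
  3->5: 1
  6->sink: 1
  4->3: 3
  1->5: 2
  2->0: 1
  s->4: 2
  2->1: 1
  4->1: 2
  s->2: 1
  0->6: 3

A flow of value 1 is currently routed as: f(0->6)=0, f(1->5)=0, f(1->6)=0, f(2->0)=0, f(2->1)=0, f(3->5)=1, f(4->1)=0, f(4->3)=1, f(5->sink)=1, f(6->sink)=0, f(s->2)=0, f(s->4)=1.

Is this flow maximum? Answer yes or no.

Residual path s->4->1->5->sink has bottleneck 1 > 0.
Pushing 1 along it raises the flow to 2, so the given flow is not maximum.

No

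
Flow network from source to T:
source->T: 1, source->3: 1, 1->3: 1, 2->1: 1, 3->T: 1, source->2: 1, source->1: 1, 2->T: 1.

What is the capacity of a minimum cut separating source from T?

Max flow = 3 (via 3 augmenting paths).
In the residual at optimum, the set reachable from source is {1, 3, source}.
Cut edges: source->2 (cap 1), source->T (cap 1), 3->T (cap 1). Sum = 3.

3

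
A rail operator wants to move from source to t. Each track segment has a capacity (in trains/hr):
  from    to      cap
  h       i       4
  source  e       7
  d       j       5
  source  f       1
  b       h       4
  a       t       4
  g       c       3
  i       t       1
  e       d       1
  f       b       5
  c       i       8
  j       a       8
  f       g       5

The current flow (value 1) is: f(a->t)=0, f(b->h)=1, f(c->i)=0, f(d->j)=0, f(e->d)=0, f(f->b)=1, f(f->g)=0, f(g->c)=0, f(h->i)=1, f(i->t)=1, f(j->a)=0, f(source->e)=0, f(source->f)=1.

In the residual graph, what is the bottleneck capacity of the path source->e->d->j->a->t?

1

Residual capacities along the path: source->e: 7, e->d: 1, d->j: 5, j->a: 8, a->t: 4.
Minimum is 1.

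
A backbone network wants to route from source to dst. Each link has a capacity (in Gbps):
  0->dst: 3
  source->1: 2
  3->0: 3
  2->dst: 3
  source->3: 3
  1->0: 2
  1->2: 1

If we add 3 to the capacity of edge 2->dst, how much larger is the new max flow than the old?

0

Original max flow = 4.
Edge 2->dst does not cross the min cut (source side {0, 1, 3, source}), so extra capacity there cannot help.
New max flow = 4. Increase = 0.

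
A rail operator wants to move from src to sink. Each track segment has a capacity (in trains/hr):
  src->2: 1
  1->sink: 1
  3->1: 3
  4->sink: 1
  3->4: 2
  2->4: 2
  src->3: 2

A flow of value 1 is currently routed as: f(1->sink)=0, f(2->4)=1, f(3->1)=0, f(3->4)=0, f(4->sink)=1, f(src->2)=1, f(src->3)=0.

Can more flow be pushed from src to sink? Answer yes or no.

Residual path src->3->1->sink has bottleneck 1 > 0.
Pushing 1 along it raises the flow to 2, so the given flow is not maximum.

Yes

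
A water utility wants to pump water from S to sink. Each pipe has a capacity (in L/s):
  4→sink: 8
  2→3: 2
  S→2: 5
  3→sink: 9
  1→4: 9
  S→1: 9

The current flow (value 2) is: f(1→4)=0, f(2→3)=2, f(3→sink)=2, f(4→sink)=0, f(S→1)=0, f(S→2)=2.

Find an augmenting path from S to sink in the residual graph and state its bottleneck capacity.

S→1→4→sink, bottleneck 8

Residual along S→1→4→sink: S→1: 9, 1→4: 9, 4→sink: 8.
Bottleneck = min = 8.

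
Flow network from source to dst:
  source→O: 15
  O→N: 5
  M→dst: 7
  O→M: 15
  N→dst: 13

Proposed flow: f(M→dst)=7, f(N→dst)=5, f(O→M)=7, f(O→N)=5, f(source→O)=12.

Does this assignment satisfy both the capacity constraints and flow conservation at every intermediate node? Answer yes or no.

Yes

Every edge has 0 ≤ f(e) ≤ cap(e).
At each intermediate node, inflow equals outflow.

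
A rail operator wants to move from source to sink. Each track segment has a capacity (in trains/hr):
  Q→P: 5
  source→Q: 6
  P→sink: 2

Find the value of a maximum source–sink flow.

2

Augment source→Q→P→sink: bottleneck 2. Total 2.
No augmenting path remains in the residual graph.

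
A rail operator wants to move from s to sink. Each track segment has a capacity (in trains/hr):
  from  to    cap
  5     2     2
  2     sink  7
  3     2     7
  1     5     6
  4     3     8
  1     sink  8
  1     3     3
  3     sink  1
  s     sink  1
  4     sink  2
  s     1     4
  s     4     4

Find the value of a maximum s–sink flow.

9

Augment s→sink: bottleneck 1. Total 1.
Augment s→4→sink: bottleneck 2. Total 3.
Augment s→1→sink: bottleneck 4. Total 7.
Augment s→4→3→sink: bottleneck 1. Total 8.
Augment s→4→3→2→sink: bottleneck 1. Total 9.
No augmenting path remains in the residual graph.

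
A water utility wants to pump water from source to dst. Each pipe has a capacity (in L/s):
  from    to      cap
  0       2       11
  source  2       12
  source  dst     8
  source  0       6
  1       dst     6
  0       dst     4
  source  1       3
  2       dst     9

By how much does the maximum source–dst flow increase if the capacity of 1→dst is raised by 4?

0

Original max flow = 24.
Edge 1→dst does not cross the min cut (source side {0, 2, source}), so extra capacity there cannot help.
New max flow = 24. Increase = 0.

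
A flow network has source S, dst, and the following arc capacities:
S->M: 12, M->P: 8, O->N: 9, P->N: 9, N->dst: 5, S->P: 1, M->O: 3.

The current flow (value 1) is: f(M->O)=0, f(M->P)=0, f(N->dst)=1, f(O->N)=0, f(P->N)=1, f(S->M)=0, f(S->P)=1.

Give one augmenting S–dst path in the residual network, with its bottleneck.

S->M->O->N->dst, bottleneck 3

Residual along S->M->O->N->dst: S->M: 12, M->O: 3, O->N: 9, N->dst: 4.
Bottleneck = min = 3.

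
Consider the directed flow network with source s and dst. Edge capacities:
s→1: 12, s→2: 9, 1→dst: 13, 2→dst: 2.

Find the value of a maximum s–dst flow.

14

Augment s→1→dst: bottleneck 12. Total 12.
Augment s→2→dst: bottleneck 2. Total 14.
No augmenting path remains in the residual graph.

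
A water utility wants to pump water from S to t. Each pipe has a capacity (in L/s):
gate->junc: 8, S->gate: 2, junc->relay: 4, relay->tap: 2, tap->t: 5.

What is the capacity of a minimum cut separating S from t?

Max flow = 2 (via 1 augmenting path).
In the residual at optimum, the set reachable from S is {S}.
Cut edges: S->gate (cap 2). Sum = 2.

2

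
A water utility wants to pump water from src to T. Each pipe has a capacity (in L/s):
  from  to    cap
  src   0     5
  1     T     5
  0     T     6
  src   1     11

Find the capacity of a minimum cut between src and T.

10

Max flow = 10 (via 2 augmenting paths).
In the residual at optimum, the set reachable from src is {1, src}.
Cut edges: src->0 (cap 5), 1->T (cap 5). Sum = 10.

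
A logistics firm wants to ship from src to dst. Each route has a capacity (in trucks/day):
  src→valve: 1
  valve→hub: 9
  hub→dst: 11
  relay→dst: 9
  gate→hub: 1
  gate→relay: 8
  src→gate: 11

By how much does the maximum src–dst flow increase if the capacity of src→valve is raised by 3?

Original max flow = 10.
After raising cap(src→valve), augmenting paths through that edge carry 3 more units.
New max flow = 13. Increase = 3.

3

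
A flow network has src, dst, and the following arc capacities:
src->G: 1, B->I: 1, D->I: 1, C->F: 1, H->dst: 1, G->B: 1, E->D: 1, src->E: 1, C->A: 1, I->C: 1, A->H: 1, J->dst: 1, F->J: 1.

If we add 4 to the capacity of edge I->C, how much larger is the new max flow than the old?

1

Original max flow = 1.
After raising cap(I->C), augmenting paths through that edge carry 1 more unit.
New max flow = 2. Increase = 1.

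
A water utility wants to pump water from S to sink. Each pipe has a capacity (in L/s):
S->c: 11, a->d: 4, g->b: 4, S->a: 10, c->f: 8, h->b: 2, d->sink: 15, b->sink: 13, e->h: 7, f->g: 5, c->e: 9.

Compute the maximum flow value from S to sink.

10

Augment S->a->d->sink: bottleneck 4. Total 4.
Augment S->c->f->g->b->sink: bottleneck 4. Total 8.
Augment S->c->e->h->b->sink: bottleneck 2. Total 10.
No augmenting path remains in the residual graph.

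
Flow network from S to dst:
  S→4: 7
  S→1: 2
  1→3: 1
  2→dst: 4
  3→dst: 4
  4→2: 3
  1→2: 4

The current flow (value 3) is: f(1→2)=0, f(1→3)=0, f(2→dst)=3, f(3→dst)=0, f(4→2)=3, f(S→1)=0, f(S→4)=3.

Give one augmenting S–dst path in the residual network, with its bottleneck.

S→1→2→dst, bottleneck 1

Residual along S→1→2→dst: S→1: 2, 1→2: 4, 2→dst: 1.
Bottleneck = min = 1.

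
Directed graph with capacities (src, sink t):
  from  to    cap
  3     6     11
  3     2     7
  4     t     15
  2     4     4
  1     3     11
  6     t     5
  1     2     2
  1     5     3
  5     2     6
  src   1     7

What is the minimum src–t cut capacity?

7

Max flow = 7 (via 2 augmenting paths).
In the residual at optimum, the set reachable from src is {src}.
Cut edges: src→1 (cap 7). Sum = 7.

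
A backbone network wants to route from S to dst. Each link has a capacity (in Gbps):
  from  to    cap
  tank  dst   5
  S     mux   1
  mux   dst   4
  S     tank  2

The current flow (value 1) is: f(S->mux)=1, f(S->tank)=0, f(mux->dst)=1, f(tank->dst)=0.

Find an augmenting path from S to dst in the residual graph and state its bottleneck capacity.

S->tank->dst, bottleneck 2

Residual along S->tank->dst: S->tank: 2, tank->dst: 5.
Bottleneck = min = 2.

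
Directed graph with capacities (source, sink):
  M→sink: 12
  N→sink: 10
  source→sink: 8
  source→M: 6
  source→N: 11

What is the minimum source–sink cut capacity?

24

Max flow = 24 (via 3 augmenting paths).
In the residual at optimum, the set reachable from source is {N, source}.
Cut edges: source→M (cap 6), source→sink (cap 8), N→sink (cap 10). Sum = 24.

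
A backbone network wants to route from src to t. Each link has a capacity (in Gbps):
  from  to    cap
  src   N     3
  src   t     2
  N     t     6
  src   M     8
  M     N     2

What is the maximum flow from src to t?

7

Augment src→t: bottleneck 2. Total 2.
Augment src→N→t: bottleneck 3. Total 5.
Augment src→M→N→t: bottleneck 2. Total 7.
No augmenting path remains in the residual graph.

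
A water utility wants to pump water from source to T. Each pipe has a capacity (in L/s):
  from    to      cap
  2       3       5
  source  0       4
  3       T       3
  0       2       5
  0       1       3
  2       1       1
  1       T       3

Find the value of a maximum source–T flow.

Augment source→0→1→T: bottleneck 3. Total 3.
Augment source→0→2→3→T: bottleneck 1. Total 4.
No augmenting path remains in the residual graph.

4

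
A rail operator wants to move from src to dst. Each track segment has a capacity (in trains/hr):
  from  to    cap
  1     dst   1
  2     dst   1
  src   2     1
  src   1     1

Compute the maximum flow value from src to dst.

Augment src->1->dst: bottleneck 1. Total 1.
Augment src->2->dst: bottleneck 1. Total 2.
No augmenting path remains in the residual graph.

2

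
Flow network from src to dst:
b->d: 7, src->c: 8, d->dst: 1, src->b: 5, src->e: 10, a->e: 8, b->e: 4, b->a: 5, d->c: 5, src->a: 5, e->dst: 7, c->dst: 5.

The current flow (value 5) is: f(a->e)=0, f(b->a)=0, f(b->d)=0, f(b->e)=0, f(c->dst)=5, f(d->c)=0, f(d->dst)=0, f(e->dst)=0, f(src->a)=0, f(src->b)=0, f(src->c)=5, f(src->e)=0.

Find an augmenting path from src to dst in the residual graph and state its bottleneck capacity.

src->e->dst, bottleneck 7

Residual along src->e->dst: src->e: 10, e->dst: 7.
Bottleneck = min = 7.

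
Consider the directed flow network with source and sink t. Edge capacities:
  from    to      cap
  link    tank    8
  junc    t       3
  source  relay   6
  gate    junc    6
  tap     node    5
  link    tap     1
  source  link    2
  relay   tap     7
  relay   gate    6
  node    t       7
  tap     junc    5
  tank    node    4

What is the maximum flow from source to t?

8

Augment source→relay→gate→junc→t: bottleneck 3. Total 3.
Augment source→relay→tap→node→t: bottleneck 3. Total 6.
Augment source→link→tap→node→t: bottleneck 1. Total 7.
Augment source→link→tank→node→t: bottleneck 1. Total 8.
No augmenting path remains in the residual graph.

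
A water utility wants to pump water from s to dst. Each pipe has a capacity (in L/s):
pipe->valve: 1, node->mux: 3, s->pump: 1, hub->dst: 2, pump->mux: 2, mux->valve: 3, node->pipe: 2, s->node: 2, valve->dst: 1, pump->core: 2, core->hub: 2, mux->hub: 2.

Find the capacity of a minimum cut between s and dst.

3

Max flow = 3 (via 3 augmenting paths).
In the residual at optimum, the set reachable from s is {s}.
Cut edges: s->node (cap 2), s->pump (cap 1). Sum = 3.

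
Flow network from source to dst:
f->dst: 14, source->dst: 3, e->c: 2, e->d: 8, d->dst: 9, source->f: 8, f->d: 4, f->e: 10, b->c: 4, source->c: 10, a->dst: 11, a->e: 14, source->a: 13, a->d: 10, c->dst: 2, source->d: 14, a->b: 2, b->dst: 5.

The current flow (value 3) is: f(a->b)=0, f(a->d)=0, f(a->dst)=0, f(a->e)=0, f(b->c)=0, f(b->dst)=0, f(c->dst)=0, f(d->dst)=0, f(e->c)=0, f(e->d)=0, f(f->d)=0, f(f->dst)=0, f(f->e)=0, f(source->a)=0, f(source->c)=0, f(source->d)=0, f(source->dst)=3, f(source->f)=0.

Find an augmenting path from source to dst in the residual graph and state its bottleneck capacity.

Residual along source->a->dst: source->a: 13, a->dst: 11.
Bottleneck = min = 11.

source->a->dst, bottleneck 11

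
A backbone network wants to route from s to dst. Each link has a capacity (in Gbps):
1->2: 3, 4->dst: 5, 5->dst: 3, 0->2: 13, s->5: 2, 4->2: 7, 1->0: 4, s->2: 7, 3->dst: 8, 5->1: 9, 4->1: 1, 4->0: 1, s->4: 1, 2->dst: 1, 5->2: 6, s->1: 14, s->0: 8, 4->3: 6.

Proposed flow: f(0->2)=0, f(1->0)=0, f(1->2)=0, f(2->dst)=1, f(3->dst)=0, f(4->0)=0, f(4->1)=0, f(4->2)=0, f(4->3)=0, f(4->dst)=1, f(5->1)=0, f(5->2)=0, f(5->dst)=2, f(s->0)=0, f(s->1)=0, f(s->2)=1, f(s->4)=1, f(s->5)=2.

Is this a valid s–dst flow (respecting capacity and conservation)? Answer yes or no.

Yes

Every edge has 0 ≤ f(e) ≤ cap(e).
At each intermediate node, inflow equals outflow.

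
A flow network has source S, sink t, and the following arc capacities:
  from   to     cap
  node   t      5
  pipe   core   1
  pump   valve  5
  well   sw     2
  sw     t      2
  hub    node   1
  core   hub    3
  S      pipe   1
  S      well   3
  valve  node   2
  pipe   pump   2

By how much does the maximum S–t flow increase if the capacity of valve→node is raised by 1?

0

Original max flow = 3.
Edge valve→node does not cross the min cut (source side {S, well}), so extra capacity there cannot help.
New max flow = 3. Increase = 0.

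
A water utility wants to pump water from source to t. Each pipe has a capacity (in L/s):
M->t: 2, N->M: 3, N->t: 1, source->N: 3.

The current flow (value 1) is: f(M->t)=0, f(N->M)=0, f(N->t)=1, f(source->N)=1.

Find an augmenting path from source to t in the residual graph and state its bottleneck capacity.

source->N->M->t, bottleneck 2

Residual along source->N->M->t: source->N: 2, N->M: 3, M->t: 2.
Bottleneck = min = 2.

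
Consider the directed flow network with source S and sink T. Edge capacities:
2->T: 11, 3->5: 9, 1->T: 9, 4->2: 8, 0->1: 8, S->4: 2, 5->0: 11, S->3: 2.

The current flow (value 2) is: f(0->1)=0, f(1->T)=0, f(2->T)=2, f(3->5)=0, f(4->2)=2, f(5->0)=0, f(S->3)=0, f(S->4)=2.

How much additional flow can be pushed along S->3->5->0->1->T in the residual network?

2

Residual capacities along the path: S->3: 2, 3->5: 9, 5->0: 11, 0->1: 8, 1->T: 9.
Minimum is 2.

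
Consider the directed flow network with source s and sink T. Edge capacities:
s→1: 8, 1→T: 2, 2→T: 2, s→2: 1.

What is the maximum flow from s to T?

Augment s→1→T: bottleneck 2. Total 2.
Augment s→2→T: bottleneck 1. Total 3.
No augmenting path remains in the residual graph.

3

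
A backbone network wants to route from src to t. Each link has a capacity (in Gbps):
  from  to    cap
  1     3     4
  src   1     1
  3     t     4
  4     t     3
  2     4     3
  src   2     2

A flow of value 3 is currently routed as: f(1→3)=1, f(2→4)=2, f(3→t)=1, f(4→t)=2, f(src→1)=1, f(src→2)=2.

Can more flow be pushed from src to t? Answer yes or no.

No

Residual reachable from src: {src}; t is not reachable.
Saturated cut: src→2, src→1 with total capacity 3 = current flow value. Flow is maximum.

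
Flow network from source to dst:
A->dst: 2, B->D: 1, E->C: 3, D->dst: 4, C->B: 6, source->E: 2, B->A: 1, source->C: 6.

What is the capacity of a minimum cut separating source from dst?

Max flow = 2 (via 2 augmenting paths).
In the residual at optimum, the set reachable from source is {B, C, E, source}.
Cut edges: B->A (cap 1), B->D (cap 1). Sum = 2.

2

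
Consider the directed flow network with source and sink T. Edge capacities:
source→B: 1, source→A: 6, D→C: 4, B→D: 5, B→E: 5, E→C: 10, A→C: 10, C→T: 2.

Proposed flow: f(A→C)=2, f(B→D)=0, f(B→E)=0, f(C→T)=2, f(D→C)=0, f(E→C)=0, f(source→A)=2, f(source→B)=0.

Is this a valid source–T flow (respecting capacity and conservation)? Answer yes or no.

Yes

Every edge has 0 ≤ f(e) ≤ cap(e).
At each intermediate node, inflow equals outflow.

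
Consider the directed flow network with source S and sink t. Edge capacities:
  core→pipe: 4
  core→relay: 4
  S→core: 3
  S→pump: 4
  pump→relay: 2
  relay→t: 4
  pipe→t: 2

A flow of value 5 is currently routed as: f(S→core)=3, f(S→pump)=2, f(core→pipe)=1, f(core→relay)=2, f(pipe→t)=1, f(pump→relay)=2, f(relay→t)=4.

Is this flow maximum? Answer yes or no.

Yes

Residual reachable from S: {S, pump}; t is not reachable.
Saturated cut: S→core, pump→relay with total capacity 5 = current flow value. Flow is maximum.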